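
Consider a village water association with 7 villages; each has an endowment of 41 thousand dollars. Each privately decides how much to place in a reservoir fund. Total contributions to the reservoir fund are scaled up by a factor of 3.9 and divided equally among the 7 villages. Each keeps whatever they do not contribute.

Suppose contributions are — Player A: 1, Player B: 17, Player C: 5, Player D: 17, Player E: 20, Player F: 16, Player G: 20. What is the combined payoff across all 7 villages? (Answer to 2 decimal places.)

565.40 thousand dollars

Total contributed: 1 + 17 + 5 + 17 + 20 + 16 + 20 = 96; total kept: 7 × 41 − 96 = 191.
The reservoir fund pays out 3.9 × 96 = 374.40 in aggregate.
Group total = 191 + 374.40 = 565.40.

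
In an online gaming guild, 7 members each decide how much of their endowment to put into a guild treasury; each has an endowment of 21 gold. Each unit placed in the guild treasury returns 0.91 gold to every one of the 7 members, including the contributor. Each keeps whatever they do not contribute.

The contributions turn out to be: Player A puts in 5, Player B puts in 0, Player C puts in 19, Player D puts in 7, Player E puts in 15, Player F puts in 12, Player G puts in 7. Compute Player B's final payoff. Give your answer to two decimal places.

Total contributed: 5 + 0 + 19 + 7 + 15 + 12 + 7 = 65.
Each receives 0.91 × 65 = 59.15 from the guild treasury.
Player B keeps 21 − 0 = 21, so Player B's payoff is 21 + 59.15 = 80.15.

80.15 gold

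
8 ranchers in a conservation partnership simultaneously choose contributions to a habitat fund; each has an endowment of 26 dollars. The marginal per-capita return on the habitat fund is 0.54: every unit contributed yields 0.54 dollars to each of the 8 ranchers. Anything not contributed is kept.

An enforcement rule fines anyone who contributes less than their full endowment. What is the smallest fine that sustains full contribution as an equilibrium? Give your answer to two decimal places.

Given the others contribute fully, the best deviation is to contribute 0 (any partial contribution still incurs the fine and gives up units whose private return 0.54 is below 1).
Deviating from 26 to 0 saves 26 dollars but forfeits the deviator's share of the drop in the habitat fund: 0.54 × 26 = 14.04.
So the deviation gain is 26 − 14.04 = 11.96, and the fine must be at least 11.96 dollars to wipe it out.

11.96 dollars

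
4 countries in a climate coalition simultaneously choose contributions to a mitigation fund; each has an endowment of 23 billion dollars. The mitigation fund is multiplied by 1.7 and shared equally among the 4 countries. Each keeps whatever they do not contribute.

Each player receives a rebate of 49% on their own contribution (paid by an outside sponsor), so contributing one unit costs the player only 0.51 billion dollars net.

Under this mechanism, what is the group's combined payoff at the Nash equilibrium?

92.00 billion dollars

With the mechanism, a contributed unit returns (1.7/4) / 0.51 = 0.8333 per unit of net cost — still below 1 — so contributing 0 remains dominant for every player.
At the Nash equilibrium no one contributes; group total payoff = 4 × 23 = 92.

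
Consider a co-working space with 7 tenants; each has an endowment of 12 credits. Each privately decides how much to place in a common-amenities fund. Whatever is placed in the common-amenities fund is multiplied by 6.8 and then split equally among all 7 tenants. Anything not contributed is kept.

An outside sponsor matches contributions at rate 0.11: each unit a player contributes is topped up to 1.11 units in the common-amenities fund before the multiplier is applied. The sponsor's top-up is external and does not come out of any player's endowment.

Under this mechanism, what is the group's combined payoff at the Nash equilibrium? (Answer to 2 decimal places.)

634.03 credits

Under the mechanism each unit contributed yields 6.8 × 1.11 / 7 = 1.0783 back to its contributor per unit of net cost, which exceeds 1, making full contribution the dominant choice for everyone.
So the Nash equilibrium is full contribution by all 7; the group earns 6.8 × 1.11 × 84 = 634.03.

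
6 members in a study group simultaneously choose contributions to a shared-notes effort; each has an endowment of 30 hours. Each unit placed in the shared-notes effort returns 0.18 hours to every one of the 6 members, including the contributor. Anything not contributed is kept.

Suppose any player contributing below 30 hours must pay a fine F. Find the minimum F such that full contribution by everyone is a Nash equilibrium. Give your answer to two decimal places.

Given the others contribute fully, the best deviation is to contribute 0 (any partial contribution still incurs the fine and gives up units whose private return 0.18 is below 1).
Deviating from 30 to 0 saves 30 hours but forfeits the deviator's share of the drop in the shared-notes effort: 0.18 × 30 = 5.40.
So the deviation gain is 30 − 5.40 = 24.60, and the fine must be at least 24.60 hours to wipe it out.

24.60 hours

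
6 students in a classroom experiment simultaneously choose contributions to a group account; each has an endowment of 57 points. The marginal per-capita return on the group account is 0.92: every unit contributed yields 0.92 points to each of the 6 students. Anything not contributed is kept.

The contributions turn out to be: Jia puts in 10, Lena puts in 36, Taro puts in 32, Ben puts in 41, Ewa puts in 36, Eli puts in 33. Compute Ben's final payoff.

Total contributed: 10 + 36 + 32 + 41 + 36 + 33 = 188.
Each receives 0.92 × 188 = 172.96 from the group account.
Ben keeps 57 − 41 = 16, so Ben's payoff is 16 + 172.96 = 188.96.

188.96 points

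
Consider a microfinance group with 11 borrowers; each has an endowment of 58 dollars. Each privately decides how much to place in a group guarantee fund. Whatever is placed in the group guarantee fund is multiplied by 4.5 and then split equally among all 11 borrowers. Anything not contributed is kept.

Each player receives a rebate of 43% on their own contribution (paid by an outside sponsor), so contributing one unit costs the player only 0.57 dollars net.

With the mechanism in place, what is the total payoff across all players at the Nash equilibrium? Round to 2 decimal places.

Even with the mechanism, each unit contributed returns only (4.5/11) / 0.57 = 0.7177 per unit of net cost, so contributing nothing is still dominant.
At the Nash equilibrium no one contributes; group total payoff = 11 × 58 = 638.

638.00 dollars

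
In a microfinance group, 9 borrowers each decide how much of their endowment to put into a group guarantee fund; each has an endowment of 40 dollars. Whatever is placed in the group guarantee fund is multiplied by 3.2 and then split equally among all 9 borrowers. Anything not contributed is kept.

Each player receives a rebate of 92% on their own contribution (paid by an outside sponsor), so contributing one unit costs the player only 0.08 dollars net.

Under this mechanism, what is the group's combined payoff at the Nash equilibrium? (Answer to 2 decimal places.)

The effective private return per unit is now (3.2/9) / 0.08 = 4.4444 > 1, so every player's dominant strategy flips to full contribution.
So the Nash equilibrium is full contribution by all 9; the group earns 9 × (40 × 0.92 + 3.2 × 40) = 1483.20.

1483.20 dollars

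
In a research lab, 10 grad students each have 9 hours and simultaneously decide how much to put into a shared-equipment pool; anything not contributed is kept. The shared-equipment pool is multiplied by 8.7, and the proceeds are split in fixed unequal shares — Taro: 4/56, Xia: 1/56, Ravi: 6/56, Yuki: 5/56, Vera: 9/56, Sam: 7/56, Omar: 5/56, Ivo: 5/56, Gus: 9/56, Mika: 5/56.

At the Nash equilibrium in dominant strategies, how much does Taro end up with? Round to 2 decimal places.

Player j's private return per contributed unit is 8.7 × (j's share). Contributing is weakly dominant for j when that share is at least 1/8.7 = 0.1149, and contributing 0 is dominant otherwise.
The shares above 0.1149 belong to Vera, Sam and Gus, contributing 9 each; the remaining 7 contribute 0. Total contributed: 27.
Taro keeps 9 and receives 8.7 × 27 × 4/56 = 16.78 from the shared-equipment pool, for a payoff of 25.78.

25.78 hours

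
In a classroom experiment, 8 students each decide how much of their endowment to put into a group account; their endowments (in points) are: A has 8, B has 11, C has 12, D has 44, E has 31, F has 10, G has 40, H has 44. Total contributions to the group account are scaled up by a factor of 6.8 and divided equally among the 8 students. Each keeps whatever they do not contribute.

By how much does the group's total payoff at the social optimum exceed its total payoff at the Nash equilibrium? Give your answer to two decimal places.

The private return per contributed unit is 6.8/8 = 0.8500 < 1 for every player regardless of endowment, so the Nash equilibrium is zero contribution and the group total is Σ E_j = 8 + 11 + 12 + 44 + 31 + 10 + 40 + 44 = 200.
Each contributed unit returns 6.800 to the group, so the social optimum is full contribution by everyone: group total = 6.800 × 200 = 1360.00.
Efficiency loss = (6.800 − 1) × 200 = 1160.00.

1160.00 points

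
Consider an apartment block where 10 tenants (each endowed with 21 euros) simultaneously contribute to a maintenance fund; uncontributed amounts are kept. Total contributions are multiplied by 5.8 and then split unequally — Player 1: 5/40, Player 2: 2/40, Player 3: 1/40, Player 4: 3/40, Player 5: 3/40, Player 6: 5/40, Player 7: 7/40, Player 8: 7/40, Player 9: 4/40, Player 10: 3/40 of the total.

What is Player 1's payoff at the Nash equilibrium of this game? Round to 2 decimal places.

A player with share s gets back 5.8·s per unit contributed, so full contribution is dominant for anyone with s > 1/5.8 = 0.1724 and zero contribution is dominant for anyone below.
The shares above 0.1724 belong to Player 7 and Player 8, contributing 21 each; the remaining 8 contribute 0. Total contributed: 42.
Player 1 keeps 21 and receives 5.8 × 42 × 5/40 = 30.45 from the maintenance fund, for a payoff of 51.45.

51.45 euros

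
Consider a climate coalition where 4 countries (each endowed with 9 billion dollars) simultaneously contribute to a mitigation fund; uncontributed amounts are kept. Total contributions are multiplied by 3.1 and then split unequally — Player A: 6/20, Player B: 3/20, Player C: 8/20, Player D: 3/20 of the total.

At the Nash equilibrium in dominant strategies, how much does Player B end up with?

13.19 billion dollars

Each unit j contributes comes back to j as 3.1 × (j's share), so j prefers to contribute only if that share exceeds 1/3.1 = 0.3226; otherwise keeping the unit dominates.
The only share above 0.3226 is Player C's 8/20, contributing 9; the remaining 3 contribute 0. Total contributed: 9.
Player B keeps 9 and receives 3.1 × 9 × 3/20 = 4.19 from the mitigation fund, for a payoff of 13.19.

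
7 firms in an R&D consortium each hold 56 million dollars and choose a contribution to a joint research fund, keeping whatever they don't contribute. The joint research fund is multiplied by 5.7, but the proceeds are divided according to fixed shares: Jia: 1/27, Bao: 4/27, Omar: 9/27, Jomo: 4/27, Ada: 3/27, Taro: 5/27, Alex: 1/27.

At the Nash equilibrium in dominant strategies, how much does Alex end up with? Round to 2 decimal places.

Player j's private return per contributed unit is 5.7 × (j's share). Contributing is weakly dominant for j when that share is at least 1/5.7 = 0.1754, and contributing 0 is dominant otherwise.
Omar and Taro clear that bar, contributing 56 each; the remaining 5 contribute 0. Total contributed: 112.
Alex keeps 56 and receives 5.7 × 112 × 1/27 = 23.64 from the joint research fund, for a payoff of 79.64.

79.64 million dollars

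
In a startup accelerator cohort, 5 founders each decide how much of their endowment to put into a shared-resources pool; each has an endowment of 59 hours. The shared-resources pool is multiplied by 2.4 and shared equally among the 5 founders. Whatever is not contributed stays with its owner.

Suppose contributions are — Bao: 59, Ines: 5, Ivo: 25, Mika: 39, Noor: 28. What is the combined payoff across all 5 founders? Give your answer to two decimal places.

Total contributed: 59 + 5 + 25 + 39 + 28 = 156; total kept: 5 × 59 − 156 = 139.
The shared-resources pool pays out 2.4 × 156 = 374.40 in aggregate.
Group total = 139 + 374.40 = 513.40.

513.40 hours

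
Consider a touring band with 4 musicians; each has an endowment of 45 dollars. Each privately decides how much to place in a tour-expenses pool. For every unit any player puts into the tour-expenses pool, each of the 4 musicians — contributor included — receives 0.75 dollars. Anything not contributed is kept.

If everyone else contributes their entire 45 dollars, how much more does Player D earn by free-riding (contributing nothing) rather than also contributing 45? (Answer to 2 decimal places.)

Switching from a contribution of 45 to 0 lets Player D keep an extra 45 dollars, but lowers the tour-expenses pool by 45, which costs Player D their own share of that drop: 0.75 × 45 = 33.75.
Net gain = 45 − 33.75 = 11.25. The private return per contributed unit (0.75) is below 1, so free-riding is indeed the best response regardless of what the others do.

11.25 dollars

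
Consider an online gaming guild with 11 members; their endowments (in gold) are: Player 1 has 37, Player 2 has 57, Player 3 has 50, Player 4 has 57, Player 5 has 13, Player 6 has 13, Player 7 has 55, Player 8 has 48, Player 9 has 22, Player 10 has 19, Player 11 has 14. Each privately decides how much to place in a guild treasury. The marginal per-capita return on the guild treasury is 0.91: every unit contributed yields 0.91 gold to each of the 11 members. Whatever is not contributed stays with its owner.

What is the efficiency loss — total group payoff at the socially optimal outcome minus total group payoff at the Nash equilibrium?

3468.85 gold

The private return per contributed unit is 0.91 < 1 for everyone, so the Nash equilibrium is zero contribution and the group total is Σ E_j = 37 + 57 + 50 + 57 + 13 + 13 + 55 + 48 + 22 + 19 + 14 = 385.
Each contributed unit returns 10.010 to the group, so the social optimum is full contribution by everyone: group total = 10.010 × 385 = 3853.85.
Efficiency loss = (10.010 − 1) × 385 = 3468.85.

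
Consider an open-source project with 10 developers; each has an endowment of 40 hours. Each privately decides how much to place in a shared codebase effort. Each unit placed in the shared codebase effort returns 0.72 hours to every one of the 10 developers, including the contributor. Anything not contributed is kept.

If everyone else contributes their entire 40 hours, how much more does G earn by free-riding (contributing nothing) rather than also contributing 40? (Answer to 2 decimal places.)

Switching from a contribution of 40 to 0 lets G keep an extra 40 hours, but lowers the shared codebase effort by 40, which costs G their own share of that drop: 0.72 × 40 = 28.80.
Net gain = 40 − 28.80 = 11.20. The private return per contributed unit (0.72) is below 1, so free-riding is indeed the best response regardless of what the others do.

11.20 hours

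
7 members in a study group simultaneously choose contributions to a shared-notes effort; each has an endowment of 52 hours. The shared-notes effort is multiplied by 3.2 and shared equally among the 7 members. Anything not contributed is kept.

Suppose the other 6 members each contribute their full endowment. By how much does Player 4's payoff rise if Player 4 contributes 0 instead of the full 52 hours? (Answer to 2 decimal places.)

Switching from a contribution of 52 to 0 lets Player 4 keep an extra 52 hours, but lowers the shared-notes effort by 52, which costs Player 4 their own share of that drop: 3.2/7 × 52 = 23.77.
Net gain = 52 − 23.77 = 28.23. The private return per contributed unit (0.4571) is below 1, so free-riding is indeed the best response regardless of what the others do.

28.23 hours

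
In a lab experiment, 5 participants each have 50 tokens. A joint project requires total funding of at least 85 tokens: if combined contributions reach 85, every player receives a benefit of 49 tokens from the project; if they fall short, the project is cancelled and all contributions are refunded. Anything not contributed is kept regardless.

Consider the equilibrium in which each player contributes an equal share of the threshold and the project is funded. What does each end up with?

82 tokens

Equal share of the threshold: 85/5 = 17.
At this profile no one gains by cutting their contribution: any cut drops the total below 85, the project is cancelled, contributions are refunded, and the deviator ends with 50, which is less than 50 − 17 + 49 = 82. Contributing more than 17 just wastes the excess. So contributing exactly 17 is a best response.
Each player's payoff: 50 − 17 + 49 = 82.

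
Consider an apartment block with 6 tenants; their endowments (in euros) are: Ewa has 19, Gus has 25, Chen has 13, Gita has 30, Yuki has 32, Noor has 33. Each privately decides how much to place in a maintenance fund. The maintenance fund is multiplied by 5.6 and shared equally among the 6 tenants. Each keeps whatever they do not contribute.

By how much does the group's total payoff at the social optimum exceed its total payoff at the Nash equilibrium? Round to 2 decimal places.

699.20 euros

The private return per contributed unit is 5.6/6 = 0.9333 < 1 for every player regardless of endowment, so the Nash equilibrium is zero contribution and the group total is Σ E_j = 19 + 25 + 13 + 30 + 32 + 33 = 152.
Each contributed unit returns 5.600 to the group, so the social optimum is full contribution by everyone: group total = 5.600 × 152 = 851.20.
Efficiency loss = (5.600 − 1) × 152 = 699.20.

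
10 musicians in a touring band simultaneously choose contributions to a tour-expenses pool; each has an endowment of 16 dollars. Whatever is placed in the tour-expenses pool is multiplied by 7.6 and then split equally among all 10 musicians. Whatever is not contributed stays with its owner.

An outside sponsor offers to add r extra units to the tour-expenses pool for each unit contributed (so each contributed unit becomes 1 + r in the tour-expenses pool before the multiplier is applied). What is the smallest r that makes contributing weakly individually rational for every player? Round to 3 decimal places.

With matching at rate r, one contributed unit becomes (1 + r) in the tour-expenses pool and returns 7.6 × (1 + r) / 10 to the contributor.
Setting this equal to 1: 1 + r = 10/7.6 = 1.3158.
So the minimum matching rate is r = 1.3158 − 1 = 0.316.

0.316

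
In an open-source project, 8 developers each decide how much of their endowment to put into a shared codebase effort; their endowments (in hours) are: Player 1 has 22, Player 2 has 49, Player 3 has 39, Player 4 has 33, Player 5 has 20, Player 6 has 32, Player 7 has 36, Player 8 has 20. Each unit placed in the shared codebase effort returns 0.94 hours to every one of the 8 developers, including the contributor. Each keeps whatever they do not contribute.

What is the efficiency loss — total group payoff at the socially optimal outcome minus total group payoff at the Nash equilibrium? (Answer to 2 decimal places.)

1636.52 hours

The private return per contributed unit is 0.94 < 1 for everyone, so the Nash equilibrium is zero contribution and the group total is Σ E_j = 22 + 49 + 39 + 33 + 20 + 32 + 36 + 20 = 251.
Each contributed unit returns 7.520 to the group, so the social optimum is full contribution by everyone: group total = 7.520 × 251 = 1887.52.
Efficiency loss = (7.520 − 1) × 251 = 1636.52.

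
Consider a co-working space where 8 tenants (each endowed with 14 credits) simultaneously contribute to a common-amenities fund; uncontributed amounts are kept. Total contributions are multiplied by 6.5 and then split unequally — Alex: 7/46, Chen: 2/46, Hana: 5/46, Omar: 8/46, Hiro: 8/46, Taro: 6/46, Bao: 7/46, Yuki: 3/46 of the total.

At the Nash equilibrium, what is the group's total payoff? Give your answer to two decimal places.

266.00 credits

Player j's private return per contributed unit is 6.5 × (j's share). Contributing is weakly dominant for j when that share is at least 1/6.5 = 0.1538, and contributing 0 is dominant otherwise.
The shares above 0.1538 belong to Omar and Hiro, contributing 14 each; the remaining 6 contribute 0. Total contributed: 28.
The common-amenities fund pays out 6.5 × 28 = 182.00 in total (split across the unequal shares, but the aggregate is all that matters for the group sum).
The 6 free-riders keep 14 each, adding 84. Group total = 84 + 182.00 = 266.00.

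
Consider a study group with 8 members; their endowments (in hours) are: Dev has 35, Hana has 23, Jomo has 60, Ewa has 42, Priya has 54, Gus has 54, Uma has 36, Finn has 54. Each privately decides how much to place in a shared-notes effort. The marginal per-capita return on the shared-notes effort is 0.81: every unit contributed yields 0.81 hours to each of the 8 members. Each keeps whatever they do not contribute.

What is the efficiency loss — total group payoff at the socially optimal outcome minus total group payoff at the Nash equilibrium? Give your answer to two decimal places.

1961.84 hours

The private return per contributed unit is 0.81 < 1 for everyone, so the Nash equilibrium is zero contribution and the group total is Σ E_j = 35 + 23 + 60 + 42 + 54 + 54 + 36 + 54 = 358.
Each contributed unit returns 6.480 to the group, so the social optimum is full contribution by everyone: group total = 6.480 × 358 = 2319.84.
Efficiency loss = (6.480 − 1) × 358 = 1961.84.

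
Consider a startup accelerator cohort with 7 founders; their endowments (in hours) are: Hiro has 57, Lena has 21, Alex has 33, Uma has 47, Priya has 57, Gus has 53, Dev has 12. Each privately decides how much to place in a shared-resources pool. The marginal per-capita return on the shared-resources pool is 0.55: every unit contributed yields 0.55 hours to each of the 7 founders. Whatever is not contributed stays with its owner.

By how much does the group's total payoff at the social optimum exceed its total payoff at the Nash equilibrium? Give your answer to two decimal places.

The private return per contributed unit is 0.55 < 1 for everyone, so the Nash equilibrium is zero contribution and the group total is Σ E_j = 57 + 21 + 33 + 47 + 57 + 53 + 12 = 280.
Each contributed unit returns 3.850 to the group, so the social optimum is full contribution by everyone: group total = 3.850 × 280 = 1078.00.
Efficiency loss = (3.850 − 1) × 280 = 798.00.

798.00 hours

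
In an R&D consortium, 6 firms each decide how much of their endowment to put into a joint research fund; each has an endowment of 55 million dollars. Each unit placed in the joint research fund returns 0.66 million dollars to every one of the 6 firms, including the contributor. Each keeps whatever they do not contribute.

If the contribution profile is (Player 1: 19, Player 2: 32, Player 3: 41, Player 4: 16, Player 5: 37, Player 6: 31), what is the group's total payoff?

850.96 million dollars

Total contributed: 19 + 32 + 41 + 16 + 37 + 31 = 176; total kept: 6 × 55 − 176 = 154.
The joint research fund pays out 0.66 × 6 × 176 = 696.96 in aggregate.
Group total = 154 + 696.96 = 850.96.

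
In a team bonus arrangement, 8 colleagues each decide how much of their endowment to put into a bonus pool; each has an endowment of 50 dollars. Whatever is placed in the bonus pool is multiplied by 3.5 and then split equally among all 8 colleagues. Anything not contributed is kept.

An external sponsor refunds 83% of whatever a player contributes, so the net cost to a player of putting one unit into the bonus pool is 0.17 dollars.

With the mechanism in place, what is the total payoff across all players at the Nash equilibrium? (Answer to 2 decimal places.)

1732.00 dollars

With the mechanism, a contributed unit returns (3.5/8) / 0.17 = 2.5735 per unit of net cost to the contributor — now above 1 — so contributing fully is weakly dominant for every player.
So the Nash equilibrium is full contribution by all 8; the group earns 8 × (50 × 0.83 + 3.5 × 50) = 1732.00.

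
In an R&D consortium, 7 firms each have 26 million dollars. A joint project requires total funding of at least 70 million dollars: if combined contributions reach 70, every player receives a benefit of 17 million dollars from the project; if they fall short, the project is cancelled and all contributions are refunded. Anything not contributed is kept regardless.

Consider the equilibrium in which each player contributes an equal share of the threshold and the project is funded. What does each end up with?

Equal share of the threshold: 70/7 = 10.
At this profile no one gains by cutting their contribution: any cut drops the total below 70, the project is cancelled, contributions are refunded, and the deviator ends with 26, which is less than 26 − 10 + 17 = 33. Contributing more than 10 just wastes the excess. So contributing exactly 10 is a best response.
Each player's payoff: 26 − 10 + 17 = 33.

33 million dollars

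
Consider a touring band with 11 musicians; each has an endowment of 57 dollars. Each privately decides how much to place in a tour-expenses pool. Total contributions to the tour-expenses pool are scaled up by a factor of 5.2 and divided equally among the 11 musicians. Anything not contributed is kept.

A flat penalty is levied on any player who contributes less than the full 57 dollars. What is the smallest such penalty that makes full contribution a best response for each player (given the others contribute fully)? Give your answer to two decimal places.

Given the others contribute fully, the best deviation is to contribute 0 (any partial contribution still incurs the fine and gives up units whose private return 0.4727 is below 1).
Deviating from 57 to 0 saves 57 dollars but forfeits the deviator's share of the drop in the tour-expenses pool: 5.2/11 × 57 = 26.95.
So the deviation gain is 57 − 26.95 = 30.05, and the fine must be at least 30.05 dollars to wipe it out.

30.05 dollars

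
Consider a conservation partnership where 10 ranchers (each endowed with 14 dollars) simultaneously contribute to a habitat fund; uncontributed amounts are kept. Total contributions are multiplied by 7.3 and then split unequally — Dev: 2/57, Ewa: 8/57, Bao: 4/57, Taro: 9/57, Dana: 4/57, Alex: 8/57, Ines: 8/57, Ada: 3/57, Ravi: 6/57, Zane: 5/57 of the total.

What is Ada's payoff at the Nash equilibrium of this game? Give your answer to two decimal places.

35.52 dollars

Each unit j contributes comes back to j as 7.3 × (j's share), so j prefers to contribute only if that share exceeds 1/7.3 = 0.1370; otherwise keeping the unit dominates.
Ewa, Taro, Alex and Ines are above the threshold, contributing 14 each; the remaining 6 contribute 0. Total contributed: 56.
Ada keeps 14 and receives 7.3 × 56 × 3/57 = 21.52 from the habitat fund, for a payoff of 35.52.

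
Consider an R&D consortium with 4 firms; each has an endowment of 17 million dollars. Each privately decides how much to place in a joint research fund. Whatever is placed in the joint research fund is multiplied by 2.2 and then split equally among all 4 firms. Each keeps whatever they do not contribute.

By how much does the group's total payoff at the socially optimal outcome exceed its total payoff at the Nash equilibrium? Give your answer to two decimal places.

Each contributed unit returns 2.2/4 = 0.5500 to its contributor — below 1 — so contributing 0 is dominant for every player. At the Nash equilibrium everyone keeps their 17, and the group total is 4 × 17 = 68.
Each contributed unit returns 2.200 to the group as a whole (0.5500 to each of 4 players), which exceeds 1, so the social optimum is full contribution: group total = 2.200 × 68 = 149.60.
Efficiency loss = 149.60 − 68 = 81.60.

81.60 million dollars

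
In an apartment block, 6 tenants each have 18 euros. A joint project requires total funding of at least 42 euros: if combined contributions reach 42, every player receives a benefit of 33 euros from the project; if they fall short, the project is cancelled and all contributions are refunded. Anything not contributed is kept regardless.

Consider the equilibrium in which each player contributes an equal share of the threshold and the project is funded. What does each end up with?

Equal share of the threshold: 42/6 = 7.
At this profile no one gains by cutting their contribution: any cut drops the total below 42, the project is cancelled, contributions are refunded, and the deviator ends with 18, which is less than 18 − 7 + 33 = 44. Contributing more than 7 just wastes the excess. So contributing exactly 7 is a best response.
Each player's payoff: 18 − 7 + 33 = 44.

44 euros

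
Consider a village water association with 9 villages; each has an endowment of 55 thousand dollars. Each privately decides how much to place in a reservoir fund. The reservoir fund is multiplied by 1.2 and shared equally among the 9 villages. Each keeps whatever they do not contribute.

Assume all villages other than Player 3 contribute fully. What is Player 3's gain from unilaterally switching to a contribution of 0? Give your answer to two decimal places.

Switching from a contribution of 55 to 0 lets Player 3 keep an extra 55 thousand dollars, but lowers the reservoir fund by 55, which costs Player 3 their own share of that drop: 1.2/9 × 55 = 7.33.
Net gain = 55 − 7.33 = 47.67. The private return per contributed unit (0.1333) is below 1, so free-riding is indeed the best response regardless of what the others do.

47.67 thousand dollars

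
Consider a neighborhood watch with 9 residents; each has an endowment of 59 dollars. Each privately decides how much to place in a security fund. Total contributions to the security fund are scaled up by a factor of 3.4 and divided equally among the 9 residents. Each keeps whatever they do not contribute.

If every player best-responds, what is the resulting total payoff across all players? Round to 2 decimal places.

Each contributed unit returns 3.4/9 = 0.3778 to its contributor — below 1 — so contributing 0 is dominant for every player. At the Nash equilibrium everyone keeps their 59, and the group total is 9 × 59 = 531.

531.00 dollars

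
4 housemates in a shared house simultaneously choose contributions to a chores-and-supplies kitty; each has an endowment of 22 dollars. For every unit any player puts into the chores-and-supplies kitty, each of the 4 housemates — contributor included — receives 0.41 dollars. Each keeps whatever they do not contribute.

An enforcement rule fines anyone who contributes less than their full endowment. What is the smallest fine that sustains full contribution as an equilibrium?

12.98 dollars

Given the others contribute fully, the best deviation is to contribute 0 (any partial contribution still incurs the fine and gives up units whose private return 0.41 is below 1).
Deviating from 22 to 0 saves 22 dollars but forfeits the deviator's share of the drop in the chores-and-supplies kitty: 0.41 × 22 = 9.02.
So the deviation gain is 22 − 9.02 = 12.98, and the fine must be at least 12.98 dollars to wipe it out.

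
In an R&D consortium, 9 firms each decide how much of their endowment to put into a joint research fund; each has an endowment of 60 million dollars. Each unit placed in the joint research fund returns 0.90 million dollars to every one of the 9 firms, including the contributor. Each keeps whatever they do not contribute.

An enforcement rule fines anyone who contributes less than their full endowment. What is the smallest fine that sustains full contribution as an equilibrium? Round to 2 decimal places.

Given the others contribute fully, the best deviation is to contribute 0 (any partial contribution still incurs the fine and gives up units whose private return 0.90 is below 1).
Deviating from 60 to 0 saves 60 million dollars but forfeits the deviator's share of the drop in the joint research fund: 0.90 × 60 = 54.00.
So the deviation gain is 60 − 54.00 = 6.00, and the fine must be at least 6.00 million dollars to wipe it out.

6.00 million dollars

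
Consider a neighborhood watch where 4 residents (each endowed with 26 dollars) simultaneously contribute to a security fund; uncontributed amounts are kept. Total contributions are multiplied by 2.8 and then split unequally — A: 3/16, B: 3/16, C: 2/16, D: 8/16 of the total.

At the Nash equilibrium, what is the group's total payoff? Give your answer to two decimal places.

Player j's private return per contributed unit is 2.8 × (j's share). Contributing is weakly dominant for j when that share is at least 1/2.8 = 0.3571, and contributing 0 is dominant otherwise.
D alone (share 8/16) is above the threshold, contributing 26; the remaining 3 contribute 0. Total contributed: 26.
The security fund pays out 2.8 × 26 = 72.80 in total (split across the unequal shares, but the aggregate is all that matters for the group sum).
The 3 free-riders keep 26 each, adding 78. Group total = 78 + 72.80 = 150.80.

150.80 dollars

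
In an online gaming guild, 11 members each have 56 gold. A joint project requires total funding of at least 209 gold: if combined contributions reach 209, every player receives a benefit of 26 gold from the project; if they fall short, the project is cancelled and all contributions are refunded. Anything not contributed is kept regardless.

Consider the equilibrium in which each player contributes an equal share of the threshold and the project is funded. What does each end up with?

Equal share of the threshold: 209/11 = 19.
At this profile no one gains by cutting their contribution: any cut drops the total below 209, the project is cancelled, contributions are refunded, and the deviator ends with 56, which is less than 56 − 19 + 26 = 63. Contributing more than 19 just wastes the excess. So contributing exactly 19 is a best response.
Each player's payoff: 56 − 19 + 26 = 63.

63 gold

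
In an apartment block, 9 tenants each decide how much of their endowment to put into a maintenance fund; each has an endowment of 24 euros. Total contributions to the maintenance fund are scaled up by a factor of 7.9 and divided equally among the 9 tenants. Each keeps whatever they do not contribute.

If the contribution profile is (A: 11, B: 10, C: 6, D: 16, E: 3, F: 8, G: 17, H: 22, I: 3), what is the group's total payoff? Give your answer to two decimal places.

878.40 euros

Total contributed: 11 + 10 + 6 + 16 + 3 + 8 + 17 + 22 + 3 = 96; total kept: 9 × 24 − 96 = 120.
The maintenance fund pays out 7.9 × 96 = 758.40 in aggregate.
Group total = 120 + 758.40 = 878.40.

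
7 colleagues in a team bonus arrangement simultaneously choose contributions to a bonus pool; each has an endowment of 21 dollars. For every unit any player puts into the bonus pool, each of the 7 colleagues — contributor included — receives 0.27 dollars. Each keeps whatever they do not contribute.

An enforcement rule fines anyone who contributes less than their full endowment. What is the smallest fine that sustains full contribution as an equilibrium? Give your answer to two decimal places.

Given the others contribute fully, the best deviation is to contribute 0 (any partial contribution still incurs the fine and gives up units whose private return 0.27 is below 1).
Deviating from 21 to 0 saves 21 dollars but forfeits the deviator's share of the drop in the bonus pool: 0.27 × 21 = 5.67.
So the deviation gain is 21 − 5.67 = 15.33, and the fine must be at least 15.33 dollars to wipe it out.

15.33 dollars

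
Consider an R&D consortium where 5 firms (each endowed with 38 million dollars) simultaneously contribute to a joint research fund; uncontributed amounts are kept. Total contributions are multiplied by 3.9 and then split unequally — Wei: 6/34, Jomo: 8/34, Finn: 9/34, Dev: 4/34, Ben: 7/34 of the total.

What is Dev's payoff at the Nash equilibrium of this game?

Player j's private return per contributed unit is 3.9 × (j's share). Contributing is weakly dominant for j when that share is at least 1/3.9 = 0.2564, and contributing 0 is dominant otherwise.
Only Finn (9/34) clears that bar, contributing 38; the remaining 4 contribute 0. Total contributed: 38.
Dev keeps 38 and receives 3.9 × 38 × 4/34 = 17.44 from the joint research fund, for a payoff of 55.44.

55.44 million dollars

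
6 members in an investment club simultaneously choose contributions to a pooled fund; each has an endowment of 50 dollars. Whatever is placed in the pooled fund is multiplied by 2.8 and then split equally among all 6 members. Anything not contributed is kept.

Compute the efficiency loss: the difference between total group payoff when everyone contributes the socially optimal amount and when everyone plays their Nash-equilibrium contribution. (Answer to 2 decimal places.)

Each contributed unit returns 2.8/6 = 0.4667 to its contributor — below 1 — so contributing 0 is dominant for every player. At the Nash equilibrium everyone keeps their 50, and the group total is 6 × 50 = 300.
Each contributed unit returns 2.800 to the group as a whole (0.4667 to each of 6 players), which exceeds 1, so the social optimum is full contribution: group total = 2.800 × 300 = 840.00.
Efficiency loss = 840.00 − 300 = 540.00.

540.00 dollars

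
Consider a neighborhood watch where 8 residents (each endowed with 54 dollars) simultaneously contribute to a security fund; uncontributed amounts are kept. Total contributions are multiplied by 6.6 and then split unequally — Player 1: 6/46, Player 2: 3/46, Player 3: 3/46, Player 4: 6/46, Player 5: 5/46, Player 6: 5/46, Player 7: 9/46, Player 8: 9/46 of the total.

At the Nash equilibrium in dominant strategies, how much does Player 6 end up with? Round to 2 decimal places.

131.48 dollars

A player with share s gets back 6.6·s per unit contributed, so full contribution is dominant for anyone with s > 1/6.6 = 0.1515 and zero contribution is dominant for anyone below.
Player 7 and Player 8 are above the threshold, contributing 54 each; the remaining 6 contribute 0. Total contributed: 108.
Player 6 keeps 54 and receives 6.6 × 108 × 5/46 = 77.48 from the security fund, for a payoff of 131.48.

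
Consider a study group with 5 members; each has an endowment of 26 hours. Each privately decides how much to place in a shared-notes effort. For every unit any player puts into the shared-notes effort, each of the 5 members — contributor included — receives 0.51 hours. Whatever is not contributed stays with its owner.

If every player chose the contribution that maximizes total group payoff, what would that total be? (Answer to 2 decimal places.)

Each contributed unit returns 2.550 to the group as a whole (0.51 to each of 5 players), which exceeds 1, so the social optimum is full contribution: group total = 2.550 × 130 = 331.50.

331.50 hours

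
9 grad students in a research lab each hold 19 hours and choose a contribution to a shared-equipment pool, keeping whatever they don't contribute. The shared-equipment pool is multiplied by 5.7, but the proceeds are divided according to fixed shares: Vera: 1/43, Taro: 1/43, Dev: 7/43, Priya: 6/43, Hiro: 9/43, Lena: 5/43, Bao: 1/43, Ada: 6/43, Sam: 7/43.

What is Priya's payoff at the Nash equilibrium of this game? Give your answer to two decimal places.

Each unit j contributes comes back to j as 5.7 × (j's share), so j prefers to contribute only if that share exceeds 1/5.7 = 0.1754; otherwise keeping the unit dominates.
The only share above 0.1754 is Hiro's 9/43, contributing 19; the remaining 8 contribute 0. Total contributed: 19.
Priya keeps 19 and receives 5.7 × 19 × 6/43 = 15.11 from the shared-equipment pool, for a payoff of 34.11.

34.11 hours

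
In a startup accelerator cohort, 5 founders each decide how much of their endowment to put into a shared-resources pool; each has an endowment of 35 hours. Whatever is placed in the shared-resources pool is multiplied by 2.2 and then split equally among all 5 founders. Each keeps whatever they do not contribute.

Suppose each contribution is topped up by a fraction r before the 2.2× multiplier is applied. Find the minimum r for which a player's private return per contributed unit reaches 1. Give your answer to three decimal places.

1.273

With matching at rate r, one contributed unit becomes (1 + r) in the shared-resources pool and returns 2.2 × (1 + r) / 5 to the contributor.
Setting this equal to 1: 1 + r = 5/2.2 = 2.2727.
So the minimum matching rate is r = 2.2727 − 1 = 1.273.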